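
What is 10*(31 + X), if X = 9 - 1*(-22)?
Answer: 620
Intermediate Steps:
X = 31 (X = 9 + 22 = 31)
10*(31 + X) = 10*(31 + 31) = 10*62 = 620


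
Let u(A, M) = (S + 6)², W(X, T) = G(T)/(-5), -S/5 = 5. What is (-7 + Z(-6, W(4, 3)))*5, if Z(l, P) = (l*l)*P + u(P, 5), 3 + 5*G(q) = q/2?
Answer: 8904/5 ≈ 1780.8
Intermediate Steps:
S = -25 (S = -5*5 = -25)
G(q) = -⅗ + q/10 (G(q) = -⅗ + (q/2)/5 = -⅗ + q/10)
W(X, T) = 3/25 - T/50 (W(X, T) = (-⅗ + T/10)/(-5) = (-⅗ + T/10)*(-⅕) = 3/25 - T/50)
u(A, M) = 361 (u(A, M) = (-25 + 6)² = (-19)² = 361)
Z(l, P) = 361 + P*l² (Z(l, P) = (l*l)*P + 361 = l²*P + 361 = P*l² + 361 = 361 + P*l²)
(-7 + Z(-6, W(4, 3)))*5 = (-7 + (361 + (3/25 - 1/50*3)*(-6)²))*5 = (-7 + (361 + (3/25 - 3/50)*36))*5 = (-7 + (361 + (3/50)*36))*5 = (-7 + (361 + 54/25))*5 = (-7 + 9079/25)*5 = (8904/25)*5 = 8904/5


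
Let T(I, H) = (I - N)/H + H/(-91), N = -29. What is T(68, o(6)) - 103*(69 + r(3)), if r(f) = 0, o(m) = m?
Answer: -3871631/546 ≈ -7090.9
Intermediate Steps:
T(I, H) = -H/91 + (29 + I)/H (T(I, H) = (I - 1*(-29))/H + H/(-91) = (I + 29)/H + H*(-1/91) = (29 + I)/H - H/91 = -H/91 + (29 + I)/H)
T(68, o(6)) - 103*(69 + r(3)) = (29 + 68 - 1/91*6²)/6 - 103*(69 + 0) = (29 + 68 - 1/91*36)/6 - 103*69 = (29 + 68 - 36/91)/6 - 7107 = (⅙)*(8791/91) - 7107 = 8791/546 - 7107 = -3871631/546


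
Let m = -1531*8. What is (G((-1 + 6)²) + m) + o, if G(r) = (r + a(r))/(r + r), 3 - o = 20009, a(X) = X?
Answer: -32253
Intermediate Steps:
m = -12248
o = -20006 (o = 3 - 1*20009 = 3 - 20009 = -20006)
G(r) = 1 (G(r) = (r + r)/(r + r) = (2*r)/((2*r)) = (2*r)*(1/(2*r)) = 1)
(G((-1 + 6)²) + m) + o = (1 - 12248) - 20006 = -12247 - 20006 = -32253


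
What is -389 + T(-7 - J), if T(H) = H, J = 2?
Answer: -398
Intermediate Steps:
-389 + T(-7 - J) = -389 + (-7 - 1*2) = -389 + (-7 - 2) = -389 - 9 = -398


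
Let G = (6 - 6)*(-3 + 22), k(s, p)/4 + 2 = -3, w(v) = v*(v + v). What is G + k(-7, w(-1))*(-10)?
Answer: 200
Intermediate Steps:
w(v) = 2*v² (w(v) = v*(2*v) = 2*v²)
k(s, p) = -20 (k(s, p) = -8 + 4*(-3) = -8 - 12 = -20)
G = 0 (G = 0*19 = 0)
G + k(-7, w(-1))*(-10) = 0 - 20*(-10) = 0 + 200 = 200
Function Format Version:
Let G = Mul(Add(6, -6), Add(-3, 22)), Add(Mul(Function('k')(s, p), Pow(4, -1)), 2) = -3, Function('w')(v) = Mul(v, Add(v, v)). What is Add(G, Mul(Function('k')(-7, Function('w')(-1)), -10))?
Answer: 200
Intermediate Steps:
Function('w')(v) = Mul(2, Pow(v, 2)) (Function('w')(v) = Mul(v, Mul(2, v)) = Mul(2, Pow(v, 2)))
Function('k')(s, p) = -20 (Function('k')(s, p) = Add(-8, Mul(4, -3)) = Add(-8, -12) = -20)
G = 0 (G = Mul(0, 19) = 0)
Add(G, Mul(Function('k')(-7, Function('w')(-1)), -10)) = Add(0, Mul(-20, -10)) = Add(0, 200) = 200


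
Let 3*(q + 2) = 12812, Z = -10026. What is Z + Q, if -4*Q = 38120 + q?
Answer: -123739/6 ≈ -20623.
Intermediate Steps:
q = 12806/3 (q = -2 + (⅓)*12812 = -2 + 12812/3 = 12806/3 ≈ 4268.7)
Q = -63583/6 (Q = -(38120 + 12806/3)/4 = -¼*127166/3 = -63583/6 ≈ -10597.)
Z + Q = -10026 - 63583/6 = -123739/6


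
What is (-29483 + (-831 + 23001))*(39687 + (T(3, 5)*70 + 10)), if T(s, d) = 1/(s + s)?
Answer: -871168438/3 ≈ -2.9039e+8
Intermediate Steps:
T(s, d) = 1/(2*s)
(-29483 + (-831 + 23001))*(39687 + (T(3, 5)*70 + 10)) = (-29483 + (-831 + 23001))*(39687 + (((½)/3)*70 + 10)) = (-29483 + 22170)*(39687 + (((½)*(⅓))*70 + 10)) = -7313*(39687 + ((⅙)*70 + 10)) = -7313*(39687 + (35/3 + 10)) = -7313*(39687 + 65/3) = -7313*119126/3 = -871168438/3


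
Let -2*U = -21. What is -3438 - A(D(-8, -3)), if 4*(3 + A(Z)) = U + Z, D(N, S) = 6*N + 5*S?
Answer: -27375/8 ≈ -3421.9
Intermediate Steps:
D(N, S) = 5*S + 6*N
U = 21/2 (U = -½*(-21) = 21/2 ≈ 10.500)
A(Z) = -3/8 + Z/4 (A(Z) = -3 + (21/2 + Z)/4 = -3 + (21/8 + Z/4) = -3/8 + Z/4)
-3438 - A(D(-8, -3)) = -3438 - (-3/8 + (5*(-3) + 6*(-8))/4) = -3438 - (-3/8 + (-15 - 48)/4) = -3438 - (-3/8 + (¼)*(-63)) = -3438 - (-3/8 - 63/4) = -3438 - 1*(-129/8) = -3438 + 129/8 = -27375/8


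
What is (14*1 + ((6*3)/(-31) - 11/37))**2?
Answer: 226532601/1315609 ≈ 172.19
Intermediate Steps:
(14*1 + ((6*3)/(-31) - 11/37))**2 = (14 + (18*(-1/31) - 11*1/37))**2 = (14 + (-18/31 - 11/37))**2 = (14 - 1007/1147)**2 = (15051/1147)**2 = 226532601/1315609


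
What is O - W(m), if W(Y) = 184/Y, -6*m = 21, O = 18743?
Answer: 131569/7 ≈ 18796.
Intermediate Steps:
m = -7/2 (m = -1/6*21 = -7/2 ≈ -3.5000)
O - W(m) = 18743 - 184/(-7/2) = 18743 - 184*(-2)/7 = 18743 - 1*(-368/7) = 18743 + 368/7 = 131569/7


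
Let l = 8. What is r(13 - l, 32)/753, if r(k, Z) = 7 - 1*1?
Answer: 2/251 ≈ 0.0079681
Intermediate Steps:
r(k, Z) = 6 (r(k, Z) = 7 - 1 = 6)
r(13 - l, 32)/753 = 6/753 = 6*(1/753) = 2/251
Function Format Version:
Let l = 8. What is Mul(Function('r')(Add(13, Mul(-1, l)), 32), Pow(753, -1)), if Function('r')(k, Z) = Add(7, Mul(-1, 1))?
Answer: Rational(2, 251) ≈ 0.0079681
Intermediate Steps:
Function('r')(k, Z) = 6 (Function('r')(k, Z) = Add(7, -1) = 6)
Mul(Function('r')(Add(13, Mul(-1, l)), 32), Pow(753, -1)) = Mul(6, Pow(753, -1)) = Mul(6, Rational(1, 753)) = Rational(2, 251)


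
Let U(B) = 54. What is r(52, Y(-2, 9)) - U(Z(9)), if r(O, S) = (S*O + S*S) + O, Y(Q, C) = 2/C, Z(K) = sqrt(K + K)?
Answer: 778/81 ≈ 9.6049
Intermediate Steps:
Z(K) = sqrt(2)*sqrt(K) (Z(K) = sqrt(2*K) = sqrt(2)*sqrt(K))
r(O, S) = O + S**2 + O*S (r(O, S) = (O*S + S**2) + O = (S**2 + O*S) + O = O + S**2 + O*S)
r(52, Y(-2, 9)) - U(Z(9)) = (52 + (2/9)**2 + 52*(2/9)) - 1*54 = (52 + (2*(1/9))**2 + 52*(2*(1/9))) - 54 = (52 + (2/9)**2 + 52*(2/9)) - 54 = (52 + 4/81 + 104/9) - 54 = 5152/81 - 54 = 778/81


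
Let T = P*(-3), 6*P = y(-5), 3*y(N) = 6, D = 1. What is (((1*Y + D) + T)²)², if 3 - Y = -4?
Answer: 2401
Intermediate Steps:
y(N) = 2 (y(N) = (⅓)*6 = 2)
P = ⅓ (P = (⅙)*2 = ⅓ ≈ 0.33333)
Y = 7 (Y = 3 - 1*(-4) = 3 + 4 = 7)
T = -1 (T = (⅓)*(-3) = -1)
(((1*Y + D) + T)²)² = (((1*7 + 1) - 1)²)² = (((7 + 1) - 1)²)² = ((8 - 1)²)² = (7²)² = 49² = 2401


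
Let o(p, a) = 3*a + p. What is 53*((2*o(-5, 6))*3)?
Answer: 4134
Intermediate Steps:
o(p, a) = p + 3*a
53*((2*o(-5, 6))*3) = 53*((2*(-5 + 3*6))*3) = 53*((2*(-5 + 18))*3) = 53*((2*13)*3) = 53*(26*3) = 53*78 = 4134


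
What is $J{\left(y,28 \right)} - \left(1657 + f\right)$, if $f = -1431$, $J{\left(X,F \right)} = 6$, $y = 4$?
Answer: $-220$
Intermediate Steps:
$J{\left(y,28 \right)} - \left(1657 + f\right) = 6 - \left(1657 - 1431\right) = 6 - 226 = -220$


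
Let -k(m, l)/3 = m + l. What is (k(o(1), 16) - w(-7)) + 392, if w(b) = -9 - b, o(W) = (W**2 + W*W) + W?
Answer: 337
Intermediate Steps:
o(W) = W + 2*W**2 (o(W) = (W**2 + W**2) + W = 2*W**2 + W = W + 2*W**2)
k(m, l) = -3*l - 3*m (k(m, l) = -3*(m + l) = -3*(l + m) = -3*l - 3*m)
(k(o(1), 16) - w(-7)) + 392 = ((-3*16 - 3*(1 + 2*1)) - (-9 - 1*(-7))) + 392 = ((-48 - 3*(1 + 2)) - (-9 + 7)) + 392 = ((-48 - 3*3) - 1*(-2)) + 392 = ((-48 - 3*3) + 2) + 392 = ((-48 - 9) + 2) + 392 = (-57 + 2) + 392 = -55 + 392 = 337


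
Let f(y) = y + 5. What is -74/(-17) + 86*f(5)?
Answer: 14694/17 ≈ 864.35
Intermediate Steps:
f(y) = 5 + y
-74/(-17) + 86*f(5) = -74/(-17) + 86*(5 + 5) = -74*(-1/17) + 86*10 = 74/17 + 860 = 14694/17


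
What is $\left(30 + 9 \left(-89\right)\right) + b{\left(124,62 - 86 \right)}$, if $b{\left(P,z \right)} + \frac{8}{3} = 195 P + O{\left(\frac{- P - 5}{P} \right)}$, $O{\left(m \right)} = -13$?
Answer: $\frac{70180}{3} \approx 23393.0$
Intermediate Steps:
$b{\left(P,z \right)} = - \frac{47}{3} + 195 P$ ($b{\left(P,z \right)} = - \frac{8}{3} + \left(195 P - 13\right) = - \frac{8}{3} + \left(-13 + 195 P\right) = - \frac{47}{3} + 195 P$)
$\left(30 + 9 \left(-89\right)\right) + b{\left(124,62 - 86 \right)} = \left(30 + 9 \left(-89\right)\right) + \left(- \frac{47}{3} + 195 \cdot 124\right) = \left(30 - 801\right) + \left(- \frac{47}{3} + 24180\right) = -771 + \frac{72493}{3} = \frac{70180}{3}$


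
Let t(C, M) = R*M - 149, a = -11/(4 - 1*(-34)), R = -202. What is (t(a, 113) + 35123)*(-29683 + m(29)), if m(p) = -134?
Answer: -362216916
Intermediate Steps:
a = -11/38 (a = -11/(4 + 34) = -11/38 ≈ -0.28947)
t(C, M) = -149 - 202*M (t(C, M) = -202*M - 149 = -149 - 202*M)
(t(a, 113) + 35123)*(-29683 + m(29)) = ((-149 - 202*113) + 35123)*(-29683 - 134) = ((-149 - 22826) + 35123)*(-29817) = (-22975 + 35123)*(-29817) = 12148*(-29817) = -362216916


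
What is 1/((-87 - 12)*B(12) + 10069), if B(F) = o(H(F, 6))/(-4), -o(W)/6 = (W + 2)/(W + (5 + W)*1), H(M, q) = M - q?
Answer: 17/169985 ≈ 0.00010001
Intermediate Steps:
o(W) = -6*(2 + W)/(5 + 2*W) (o(W) = -6*(W + 2)/(W + (5 + W)*1) = -6*(2 + W)/(W + (5 + W)) = -6*(2 + W)/(5 + 2*W))
B(F) = -3*(4 - F)/(2*(-7 + 2*F)) (B(F) = (6*(-2 - (F - 1*6))/(5 + 2*(F - 1*6)))/(-4) = (6*(-2 - (F - 6))/(5 + 2*(F - 6)))*(-1/4) = (6*(-2 - (-6 + F))/(5 + 2*(-6 + F)))*(-1/4) = (6*(-2 + (6 - F))/(5 + (-12 + 2*F)))*(-1/4) = (6*(4 - F)/(-7 + 2*F))*(-1/4) = -3*(4 - F)/(2*(-7 + 2*F)))
1/((-87 - 12)*B(12) + 10069) = 1/((-87 - 12)*(3*(-4 + 12)/(2*(-7 + 2*12))) + 10069) = 1/(-297*8/(2*(-7 + 24)) + 10069) = 1/(-297*8/(2*17) + 10069) = 1/(-99*12/17 + 10069) = 1/(-1188/17 + 10069) = 1/(169985/17) = 17/169985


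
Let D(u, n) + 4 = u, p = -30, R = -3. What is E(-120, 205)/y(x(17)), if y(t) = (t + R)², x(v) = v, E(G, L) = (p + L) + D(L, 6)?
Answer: 94/49 ≈ 1.9184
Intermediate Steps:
D(u, n) = -4 + u
E(G, L) = -34 + 2*L (E(G, L) = (-30 + L) + (-4 + L) = -34 + 2*L)
y(t) = (-3 + t)² (y(t) = (t - 3)² = (-3 + t)²)
E(-120, 205)/y(x(17)) = (-34 + 2*205)/((-3 + 17)²) = (-34 + 410)/(14²) = 376/196 = 376*(1/196) = 94/49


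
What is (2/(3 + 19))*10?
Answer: 10/11 ≈ 0.90909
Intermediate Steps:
(2/(3 + 19))*10 = (2/22)*10 = ((1/22)*2)*10 = (1/11)*10 = 10/11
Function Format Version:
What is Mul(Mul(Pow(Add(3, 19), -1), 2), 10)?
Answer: Rational(10, 11) ≈ 0.90909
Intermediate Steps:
Mul(Mul(Pow(Add(3, 19), -1), 2), 10) = Mul(Mul(Pow(22, -1), 2), 10) = Mul(Mul(Rational(1, 22), 2), 10) = Mul(Rational(1, 11), 10) = Rational(10, 11)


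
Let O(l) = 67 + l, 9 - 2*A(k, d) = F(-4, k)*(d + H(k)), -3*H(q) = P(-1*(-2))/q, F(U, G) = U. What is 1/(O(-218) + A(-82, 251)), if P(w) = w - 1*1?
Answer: 246/87455 ≈ 0.0028129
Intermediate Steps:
P(w) = -1 + w (P(w) = w - 1 = -1 + w)
H(q) = -1/(3*q) (H(q) = -(-1 - 1*(-2))/(3*q) = -(-1 + 2)/(3*q) = -1/(3*q))
A(k, d) = 9/2 + 2*d - 2/(3*k) (A(k, d) = 9/2 - (-2)*(d - 1/(3*k)) = 9/2 - (-4*d + 4/(3*k))/2 = 9/2 + (2*d - 2/(3*k)) = 9/2 + 2*d - 2/(3*k))
1/(O(-218) + A(-82, 251)) = 1/((67 - 218) + (9/2 + 2*251 - ⅔/(-82))) = 1/(-151 + (9/2 + 502 - ⅔*(-1/82))) = 1/(-151 + (9/2 + 502 + 1/123)) = 1/(-151 + 124601/246) = 1/(87455/246) = 246/87455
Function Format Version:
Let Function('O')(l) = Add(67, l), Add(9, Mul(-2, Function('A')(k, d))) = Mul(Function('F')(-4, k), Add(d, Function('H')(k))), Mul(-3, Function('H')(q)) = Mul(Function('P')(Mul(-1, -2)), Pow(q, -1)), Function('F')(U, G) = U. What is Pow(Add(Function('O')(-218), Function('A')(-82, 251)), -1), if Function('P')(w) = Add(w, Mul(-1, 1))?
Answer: Rational(246, 87455) ≈ 0.0028129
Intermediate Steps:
Function('P')(w) = Add(-1, w) (Function('P')(w) = Add(w, -1) = Add(-1, w))
Function('H')(q) = Mul(Rational(-1, 3), Pow(q, -1)) (Function('H')(q) = Mul(Rational(-1, 3), Mul(Add(-1, Mul(-1, -2)), Pow(q, -1))) = Mul(Rational(-1, 3), Mul(Add(-1, 2), Pow(q, -1))) = Mul(Rational(-1, 3), Mul(1, Pow(q, -1))) = Mul(Rational(-1, 3), Pow(q, -1)))
Function('A')(k, d) = Add(Rational(9, 2), Mul(2, d), Mul(Rational(-2, 3), Pow(k, -1))) (Function('A')(k, d) = Add(Rational(9, 2), Mul(Rational(-1, 2), Mul(-4, Add(d, Mul(Rational(-1, 3), Pow(k, -1)))))) = Add(Rational(9, 2), Mul(Rational(-1, 2), Add(Mul(-4, d), Mul(Rational(4, 3), Pow(k, -1))))) = Add(Rational(9, 2), Add(Mul(2, d), Mul(Rational(-2, 3), Pow(k, -1)))) = Add(Rational(9, 2), Mul(2, d), Mul(Rational(-2, 3), Pow(k, -1))))
Pow(Add(Function('O')(-218), Function('A')(-82, 251)), -1) = Pow(Add(Add(67, -218), Add(Rational(9, 2), Mul(2, 251), Mul(Rational(-2, 3), Pow(-82, -1)))), -1) = Pow(Add(-151, Add(Rational(9, 2), 502, Mul(Rational(-2, 3), Rational(-1, 82)))), -1) = Pow(Add(-151, Add(Rational(9, 2), 502, Rational(1, 123))), -1) = Pow(Add(-151, Rational(124601, 246)), -1) = Pow(Rational(87455, 246), -1) = Rational(246, 87455)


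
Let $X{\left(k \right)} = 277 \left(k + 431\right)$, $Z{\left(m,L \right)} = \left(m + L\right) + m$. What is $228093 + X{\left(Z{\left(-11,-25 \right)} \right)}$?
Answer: $334461$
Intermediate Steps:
$Z{\left(m,L \right)} = L + 2 m$ ($Z{\left(m,L \right)} = \left(L + m\right) + m = L + 2 m$)
$X{\left(k \right)} = 119387 + 277 k$ ($X{\left(k \right)} = 277 \left(431 + k\right) = 119387 + 277 k$)
$228093 + X{\left(Z{\left(-11,-25 \right)} \right)} = 228093 + \left(119387 + 277 \left(-25 + 2 \left(-11\right)\right)\right) = 228093 + \left(119387 + 277 \left(-25 - 22\right)\right) = 228093 + \left(119387 + 277 \left(-47\right)\right) = 228093 + \left(119387 - 13019\right) = 228093 + 106368 = 334461$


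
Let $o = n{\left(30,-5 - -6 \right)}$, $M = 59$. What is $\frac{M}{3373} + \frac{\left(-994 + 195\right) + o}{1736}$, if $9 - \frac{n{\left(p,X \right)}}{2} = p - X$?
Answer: $- \frac{2727523}{5855528} \approx -0.4658$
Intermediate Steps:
$n{\left(p,X \right)} = 18 - 2 p + 2 X$ ($n{\left(p,X \right)} = 18 - 2 \left(p - X\right) = 18 + \left(- 2 p + 2 X\right) = 18 - 2 p + 2 X$)
$o = -40$ ($o = 18 - 60 + 2 \left(-5 - -6\right) = 18 - 60 + 2 \left(-5 + 6\right) = 18 - 60 + 2 \cdot 1 = 18 - 60 + 2 = -40$)
$\frac{M}{3373} + \frac{\left(-994 + 195\right) + o}{1736} = \frac{59}{3373} + \frac{\left(-994 + 195\right) - 40}{1736} = 59 \cdot \frac{1}{3373} + \left(-799 - 40\right) \frac{1}{1736} = \frac{59}{3373} - \frac{839}{1736} = - \frac{2727523}{5855528}$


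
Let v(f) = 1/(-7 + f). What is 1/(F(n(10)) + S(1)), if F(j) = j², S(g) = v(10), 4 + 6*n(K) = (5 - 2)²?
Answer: 36/37 ≈ 0.97297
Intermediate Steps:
n(K) = ⅚ (n(K) = -⅔ + (5 - 2)²/6 = -⅔ + (⅙)*3² = -⅔ + (⅙)*9 = -⅔ + 3/2 = ⅚)
S(g) = ⅓ (S(g) = 1/(-7 + 10) = 1/3 = ⅓)
1/(F(n(10)) + S(1)) = 1/((⅚)² + ⅓) = 1/(25/36 + ⅓) = 1/(37/36) = 36/37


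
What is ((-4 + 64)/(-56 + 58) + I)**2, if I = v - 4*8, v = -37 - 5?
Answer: 1936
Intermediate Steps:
v = -42
I = -74 (I = -42 - 4*8 = -42 - 1*32 = -42 - 32 = -74)
((-4 + 64)/(-56 + 58) + I)**2 = ((-4 + 64)/(-56 + 58) - 74)**2 = (60/2 - 74)**2 = (60*(1/2) - 74)**2 = (30 - 74)**2 = (-44)**2 = 1936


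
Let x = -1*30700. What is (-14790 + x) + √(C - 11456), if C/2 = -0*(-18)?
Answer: -45490 + 8*I*√179 ≈ -45490.0 + 107.03*I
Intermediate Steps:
C = 0 (C = 2*(-0*(-18)) = 2*(-49*0) = 2*0 = 0)
x = -30700
(-14790 + x) + √(C - 11456) = (-14790 - 30700) + √(0 - 11456) = -45490 + √(-11456) = -45490 + 8*I*√179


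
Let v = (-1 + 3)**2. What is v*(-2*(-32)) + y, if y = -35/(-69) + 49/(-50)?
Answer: 881569/3450 ≈ 255.53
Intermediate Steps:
y = -1631/3450 (y = -35*(-1/69) + 49*(-1/50) = 35/69 - 49/50 = -1631/3450 ≈ -0.47275)
v = 4 (v = 2**2 = 4)
v*(-2*(-32)) + y = 4*(-2*(-32)) - 1631/3450 = 4*64 - 1631/3450 = 256 - 1631/3450 = 881569/3450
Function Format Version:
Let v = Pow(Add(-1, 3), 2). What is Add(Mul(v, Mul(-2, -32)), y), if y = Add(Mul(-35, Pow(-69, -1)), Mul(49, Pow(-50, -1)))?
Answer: Rational(881569, 3450) ≈ 255.53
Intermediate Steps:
y = Rational(-1631, 3450) (y = Add(Mul(-35, Rational(-1, 69)), Mul(49, Rational(-1, 50))) = Add(Rational(35, 69), Rational(-49, 50)) = Rational(-1631, 3450) ≈ -0.47275)
v = 4 (v = Pow(2, 2) = 4)
Add(Mul(v, Mul(-2, -32)), y) = Add(Mul(4, Mul(-2, -32)), Rational(-1631, 3450)) = Add(Mul(4, 64), Rational(-1631, 3450)) = Add(256, Rational(-1631, 3450)) = Rational(881569, 3450)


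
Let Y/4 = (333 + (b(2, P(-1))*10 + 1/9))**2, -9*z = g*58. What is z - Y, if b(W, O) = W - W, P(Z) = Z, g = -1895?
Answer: -34962826/81 ≈ -4.3164e+5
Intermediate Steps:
b(W, O) = 0
z = 109910/9 (z = -(-1895)*58/9 = -1/9*(-109910) = 109910/9 ≈ 12212.)
Y = 35952016/81 (Y = 4*(333 + (0*10 + 1/9))**2 = 4*(333 + (0 + 1*(1/9)))**2 = 4*(333 + (0 + 1/9))**2 = 4*(333 + 1/9)**2 = 4*(2998/9)**2 = 4*(8988004/81) = 35952016/81 ≈ 4.4385e+5)
z - Y = 109910/9 - 1*35952016/81 = 109910/9 - 35952016/81 = -34962826/81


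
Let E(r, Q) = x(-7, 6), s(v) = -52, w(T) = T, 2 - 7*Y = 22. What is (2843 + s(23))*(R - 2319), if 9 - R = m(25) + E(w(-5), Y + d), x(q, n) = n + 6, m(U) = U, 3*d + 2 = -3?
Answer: -6550477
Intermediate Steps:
Y = -20/7 (Y = 2/7 - 1/7*22 = 2/7 - 22/7 = -20/7 ≈ -2.8571)
d = -5/3 (d = -2/3 + (1/3)*(-3) = -2/3 - 1 = -5/3 ≈ -1.6667)
x(q, n) = 6 + n
E(r, Q) = 12 (E(r, Q) = 6 + 6 = 12)
R = -28 (R = 9 - (25 + 12) = 9 - 1*37 = 9 - 37 = -28)
(2843 + s(23))*(R - 2319) = (2843 - 52)*(-28 - 2319) = 2791*(-2347) = -6550477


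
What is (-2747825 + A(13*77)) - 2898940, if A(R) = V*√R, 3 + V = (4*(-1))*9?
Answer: -5646765 - 39*√1001 ≈ -5.6480e+6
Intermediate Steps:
V = -39 (V = -3 + (4*(-1))*9 = -3 - 4*9 = -3 - 36 = -39)
A(R) = -39*√R
(-2747825 + A(13*77)) - 2898940 = (-2747825 - 39*√1001) - 2898940 = -5646765 - 39*√1001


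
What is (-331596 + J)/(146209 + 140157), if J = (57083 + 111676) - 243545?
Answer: -203191/143183 ≈ -1.4191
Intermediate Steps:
J = -74786 (J = 168759 - 243545 = -74786)
(-331596 + J)/(146209 + 140157) = (-331596 - 74786)/(146209 + 140157) = -406382/286366 = -406382*1/286366 = -203191/143183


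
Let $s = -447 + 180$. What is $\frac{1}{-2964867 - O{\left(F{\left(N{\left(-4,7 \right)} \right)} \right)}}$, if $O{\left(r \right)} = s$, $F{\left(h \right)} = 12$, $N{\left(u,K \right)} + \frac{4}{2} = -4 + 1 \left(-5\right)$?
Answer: $- \frac{1}{2964600} \approx -3.3731 \cdot 10^{-7}$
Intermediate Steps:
$s = -267$
$N{\left(u,K \right)} = -11$ ($N{\left(u,K \right)} = -2 + \left(-4 + 1 \left(-5\right)\right) = -2 - 9 = -11$)
$O{\left(r \right)} = -267$
$\frac{1}{-2964867 - O{\left(F{\left(N{\left(-4,7 \right)} \right)} \right)}} = \frac{1}{-2964867 - -267} = \frac{1}{-2964867 + 267} = \frac{1}{-2964600} = - \frac{1}{2964600}$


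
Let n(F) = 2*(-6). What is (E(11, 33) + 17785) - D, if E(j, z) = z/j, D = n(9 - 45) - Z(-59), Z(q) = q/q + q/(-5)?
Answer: 89064/5 ≈ 17813.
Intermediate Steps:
n(F) = -12
Z(q) = 1 - q/5 (Z(q) = 1 + q*(-⅕) = 1 - q/5)
D = -124/5 (D = -12 - (1 - ⅕*(-59)) = -12 - (1 + 59/5) = -12 - 1*64/5 = -12 - 64/5 = -124/5 ≈ -24.800)
(E(11, 33) + 17785) - D = (33/11 + 17785) - 1*(-124/5) = (33*(1/11) + 17785) + 124/5 = (3 + 17785) + 124/5 = 17788 + 124/5 = 89064/5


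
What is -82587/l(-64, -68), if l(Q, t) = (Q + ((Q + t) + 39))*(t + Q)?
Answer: -27529/6908 ≈ -3.9851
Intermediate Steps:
l(Q, t) = (Q + t)*(39 + t + 2*Q) (l(Q, t) = (Q + (39 + Q + t))*(Q + t) = (39 + t + 2*Q)*(Q + t) = (Q + t)*(39 + t + 2*Q))
-82587/l(-64, -68) = -82587/((-68)² + 2*(-64)² + 39*(-64) + 39*(-68) + 3*(-64)*(-68)) = -82587/(4624 + 2*4096 - 2496 - 2652 + 13056) = -82587/(4624 + 8192 - 2496 - 2652 + 13056) = -82587/20724 = -82587*1/20724 = -27529/6908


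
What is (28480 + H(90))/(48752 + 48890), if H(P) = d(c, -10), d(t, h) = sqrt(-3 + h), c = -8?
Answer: 14240/48821 + I*sqrt(13)/97642 ≈ 0.29168 + 3.6926e-5*I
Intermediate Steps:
H(P) = I*sqrt(13) (H(P) = sqrt(-3 - 10) = sqrt(-13) = I*sqrt(13))
(28480 + H(90))/(48752 + 48890) = (28480 + I*sqrt(13))/(48752 + 48890) = (28480 + I*sqrt(13))/97642 = (28480 + I*sqrt(13))*(1/97642) = 14240/48821 + I*sqrt(13)/97642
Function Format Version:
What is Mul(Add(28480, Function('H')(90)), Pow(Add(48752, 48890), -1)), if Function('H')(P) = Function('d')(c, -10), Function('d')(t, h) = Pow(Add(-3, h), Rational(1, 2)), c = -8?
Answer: Add(Rational(14240, 48821), Mul(Rational(1, 97642), I, Pow(13, Rational(1, 2)))) ≈ Add(0.29168, Mul(3.6926e-5, I))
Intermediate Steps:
Function('H')(P) = Mul(I, Pow(13, Rational(1, 2))) (Function('H')(P) = Pow(Add(-3, -10), Rational(1, 2)) = Pow(-13, Rational(1, 2)) = Mul(I, Pow(13, Rational(1, 2))))
Mul(Add(28480, Function('H')(90)), Pow(Add(48752, 48890), -1)) = Mul(Add(28480, Mul(I, Pow(13, Rational(1, 2)))), Pow(Add(48752, 48890), -1)) = Mul(Add(28480, Mul(I, Pow(13, Rational(1, 2)))), Pow(97642, -1)) = Mul(Add(28480, Mul(I, Pow(13, Rational(1, 2)))), Rational(1, 97642)) = Add(Rational(14240, 48821), Mul(Rational(1, 97642), I, Pow(13, Rational(1, 2))))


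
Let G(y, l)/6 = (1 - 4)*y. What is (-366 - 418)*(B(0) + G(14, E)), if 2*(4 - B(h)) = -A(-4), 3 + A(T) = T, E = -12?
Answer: 197176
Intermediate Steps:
A(T) = -3 + T
B(h) = ½ (B(h) = 4 - (-1)*(-3 - 4)/2 = 4 - (-1)*(-7)/2 = 4 - ½*7 = 4 - 7/2 = ½)
G(y, l) = -18*y (G(y, l) = 6*((1 - 4)*y) = 6*(-3*y) = -18*y)
(-366 - 418)*(B(0) + G(14, E)) = (-366 - 418)*(½ - 18*14) = -784*(½ - 252) = -784*(-503/2) = 197176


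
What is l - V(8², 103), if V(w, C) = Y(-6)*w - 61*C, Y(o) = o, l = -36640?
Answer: -29973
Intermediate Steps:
V(w, C) = -61*C - 6*w (V(w, C) = -6*w - 61*C = -61*C - 6*w)
l - V(8², 103) = -36640 - (-61*103 - 6*8²) = -36640 - (-6283 - 6*64) = -36640 - (-6283 - 384) = -36640 - 1*(-6667) = -36640 + 6667 = -29973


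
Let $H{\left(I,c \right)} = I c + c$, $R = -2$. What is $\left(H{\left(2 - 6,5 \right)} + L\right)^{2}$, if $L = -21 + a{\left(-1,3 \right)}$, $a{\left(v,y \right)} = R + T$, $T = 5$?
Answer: $1089$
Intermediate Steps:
$H{\left(I,c \right)} = c + I c$
$a{\left(v,y \right)} = 3$ ($a{\left(v,y \right)} = -2 + 5 = 3$)
$L = -18$ ($L = -21 + 3 = -18$)
$\left(H{\left(2 - 6,5 \right)} + L\right)^{2} = \left(5 \left(1 + \left(2 - 6\right)\right) - 18\right)^{2} = \left(5 \left(1 - 4\right) - 18\right)^{2} = \left(5 \left(-3\right) - 18\right)^{2} = \left(-15 - 18\right)^{2} = \left(-33\right)^{2} = 1089$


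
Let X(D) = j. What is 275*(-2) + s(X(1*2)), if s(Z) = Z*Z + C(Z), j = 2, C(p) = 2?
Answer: -544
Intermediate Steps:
X(D) = 2
s(Z) = 2 + Z**2 (s(Z) = Z*Z + 2 = Z**2 + 2 = 2 + Z**2)
275*(-2) + s(X(1*2)) = 275*(-2) + (2 + 2**2) = -550 + (2 + 4) = -550 + 6 = -544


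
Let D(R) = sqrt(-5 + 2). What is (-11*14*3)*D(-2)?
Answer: -462*I*sqrt(3) ≈ -800.21*I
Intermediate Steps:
D(R) = I*sqrt(3) (D(R) = sqrt(-3) = I*sqrt(3))
(-11*14*3)*D(-2) = (-11*14*3)*(I*sqrt(3)) = (-154*3)*(I*sqrt(3)) = -462*I*sqrt(3)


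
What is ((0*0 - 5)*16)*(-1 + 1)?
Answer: 0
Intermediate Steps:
((0*0 - 5)*16)*(-1 + 1) = ((0 - 5)*16)*0 = -5*16*0 = -80*0 = 0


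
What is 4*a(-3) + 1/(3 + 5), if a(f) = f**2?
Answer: 289/8 ≈ 36.125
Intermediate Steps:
4*a(-3) + 1/(3 + 5) = 4*(-3)**2 + 1/(3 + 5) = 4*9 + 1/8 = 36 + 1/8 = 289/8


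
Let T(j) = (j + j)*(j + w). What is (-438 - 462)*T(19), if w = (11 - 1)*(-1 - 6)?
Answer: 1744200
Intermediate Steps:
w = -70 (w = 10*(-7) = -70)
T(j) = 2*j*(-70 + j) (T(j) = (j + j)*(j - 70) = (2*j)*(-70 + j) = 2*j*(-70 + j))
(-438 - 462)*T(19) = (-438 - 462)*(2*19*(-70 + 19)) = -1800*19*(-51) = -900*(-1938) = 1744200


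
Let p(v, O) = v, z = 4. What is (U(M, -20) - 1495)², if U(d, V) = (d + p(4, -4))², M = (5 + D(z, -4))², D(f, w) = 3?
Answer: 9790641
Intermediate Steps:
M = 64 (M = (5 + 3)² = 8² = 64)
U(d, V) = (4 + d)² (U(d, V) = (d + 4)² = (4 + d)²)
(U(M, -20) - 1495)² = ((4 + 64)² - 1495)² = (68² - 1495)² = (4624 - 1495)² = 3129² = 9790641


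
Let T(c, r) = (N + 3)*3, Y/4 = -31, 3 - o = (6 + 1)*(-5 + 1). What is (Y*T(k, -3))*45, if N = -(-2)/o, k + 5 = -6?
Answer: -51300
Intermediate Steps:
o = 31 (o = 3 - (6 + 1)*(-5 + 1) = 3 - 7*(-4) = 3 - 1*(-28) = 3 + 28 = 31)
Y = -124 (Y = 4*(-31) = -124)
k = -11 (k = -5 - 6 = -11)
N = 2/31 (N = -(-2)/31 = -1*(-2/31) = 2/31 ≈ 0.064516)
T(c, r) = 285/31 (T(c, r) = (2/31 + 3)*3 = (95/31)*3 = 285/31)
(Y*T(k, -3))*45 = -124*285/31*45 = -1140*45 = -51300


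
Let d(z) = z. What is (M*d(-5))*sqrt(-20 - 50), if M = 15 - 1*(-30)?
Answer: -225*I*sqrt(70) ≈ -1882.5*I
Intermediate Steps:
M = 45 (M = 15 + 30 = 45)
(M*d(-5))*sqrt(-20 - 50) = (45*(-5))*sqrt(-20 - 50) = -225*I*sqrt(70)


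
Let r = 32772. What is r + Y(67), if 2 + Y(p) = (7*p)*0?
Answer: 32770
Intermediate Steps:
Y(p) = -2 (Y(p) = -2 + (7*p)*0 = -2 + 0 = -2)
r + Y(67) = 32772 - 2 = 32770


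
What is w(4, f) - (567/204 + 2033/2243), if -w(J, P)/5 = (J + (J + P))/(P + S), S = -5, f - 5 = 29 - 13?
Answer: -7777679/610096 ≈ -12.748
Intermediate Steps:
f = 21 (f = 5 + (29 - 13) = 5 + 16 = 21)
w(J, P) = -5*(P + 2*J)/(-5 + P) (w(J, P) = -5*(J + (J + P))/(P - 5) = -5*(P + 2*J)/(-5 + P))
w(4, f) - (567/204 + 2033/2243) = 5*(-1*21 - 2*4)/(-5 + 21) - (567/204 + 2033/2243) = 5*(-21 - 8)/16 - (567*(1/204) + 2033*(1/2243)) = 5*(1/16)*(-29) - (189/68 + 2033/2243) = -145/16 - 1*562171/152524 = -145/16 - 562171/152524 = -7777679/610096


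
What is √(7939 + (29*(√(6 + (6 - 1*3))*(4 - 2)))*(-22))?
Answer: √4111 ≈ 64.117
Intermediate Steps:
√(7939 + (29*(√(6 + (6 - 1*3))*(4 - 2)))*(-22)) = √(7939 + (29*(√(6 + (6 - 3))*2))*(-22)) = √(7939 + (29*(√(6 + 3)*2))*(-22)) = √(7939 + (29*(√9*2))*(-22)) = √(7939 + (29*(3*2))*(-22)) = √(7939 + (29*6)*(-22)) = √(7939 + 174*(-22)) = √(7939 - 3828) = √4111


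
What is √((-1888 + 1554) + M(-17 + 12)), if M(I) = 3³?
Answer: I*√307 ≈ 17.521*I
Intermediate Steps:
M(I) = 27
√((-1888 + 1554) + M(-17 + 12)) = √((-1888 + 1554) + 27) = √(-334 + 27) = √(-307) = I*√307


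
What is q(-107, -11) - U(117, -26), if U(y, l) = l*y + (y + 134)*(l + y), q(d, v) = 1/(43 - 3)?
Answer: -791959/40 ≈ -19799.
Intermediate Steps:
q(d, v) = 1/40
U(y, l) = l*y + (134 + y)*(l + y)
q(-107, -11) - U(117, -26) = 1/40 - (117² + 134*(-26) + 134*117 + 2*(-26)*117) = 1/40 - (13689 - 3484 + 15678 - 6084) = 1/40 - 1*19799 = 1/40 - 19799 = -791959/40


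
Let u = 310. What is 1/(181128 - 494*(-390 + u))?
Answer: 1/220648 ≈ 4.5321e-6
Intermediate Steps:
1/(181128 - 494*(-390 + u)) = 1/(181128 - 494*(-390 + 310)) = 1/(181128 - 494*(-80)) = 1/(181128 + 39520) = 1/220648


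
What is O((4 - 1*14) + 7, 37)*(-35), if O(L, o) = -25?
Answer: 875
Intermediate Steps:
O((4 - 1*14) + 7, 37)*(-35) = -25*(-35) = 875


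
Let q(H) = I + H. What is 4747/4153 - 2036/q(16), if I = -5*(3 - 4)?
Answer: -8355821/87213 ≈ -95.809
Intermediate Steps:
I = 5 (I = -5*(-1) = 5)
q(H) = 5 + H
4747/4153 - 2036/q(16) = 4747/4153 - 2036/(5 + 16) = 4747*(1/4153) - 2036/21 = 4747/4153 - 2036*1/21 = 4747/4153 - 2036/21 = -8355821/87213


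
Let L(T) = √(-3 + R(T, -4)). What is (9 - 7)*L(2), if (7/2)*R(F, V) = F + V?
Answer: 10*I*√7/7 ≈ 3.7796*I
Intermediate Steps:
R(F, V) = 2*F/7 + 2*V/7 (R(F, V) = 2*(F + V)/7 = 2*F/7 + 2*V/7)
L(T) = √(-29/7 + 2*T/7) (L(T) = √(-3 + (2*T/7 + (2/7)*(-4))) = √(-3 + (2*T/7 - 8/7)) = √(-3 + (-8/7 + 2*T/7)) = √(-29/7 + 2*T/7))
(9 - 7)*L(2) = (9 - 7)*(√(-203 + 14*2)/7) = 2*(√(-203 + 28)/7) = 2*(√(-175)/7) = 2*((5*I*√7)/7) = 2*(5*I*√7/7) = 10*I*√7/7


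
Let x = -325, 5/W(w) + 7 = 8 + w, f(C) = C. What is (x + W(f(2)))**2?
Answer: 940900/9 ≈ 1.0454e+5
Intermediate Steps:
W(w) = 5/(1 + w) (W(w) = 5/(-7 + (8 + w)) = 5/(1 + w))
(x + W(f(2)))**2 = (-325 + 5/(1 + 2))**2 = (-325 + 5/3)**2 = (-970/3)**2 = 940900/9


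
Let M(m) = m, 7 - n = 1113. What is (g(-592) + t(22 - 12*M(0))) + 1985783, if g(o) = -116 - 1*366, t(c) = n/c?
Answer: 21837758/11 ≈ 1.9853e+6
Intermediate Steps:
n = -1106 (n = 7 - 1*1113 = 7 - 1113 = -1106)
t(c) = -1106/c
g(o) = -482 (g(o) = -116 - 366 = -482)
(g(-592) + t(22 - 12*M(0))) + 1985783 = (-482 - 1106/(22 - 12*0)) + 1985783 = (-482 - 1106/(22 + 0)) + 1985783 = (-482 - 1106/22) + 1985783 = (-482 - 1106*1/22) + 1985783 = (-482 - 553/11) + 1985783 = -5855/11 + 1985783 = 21837758/11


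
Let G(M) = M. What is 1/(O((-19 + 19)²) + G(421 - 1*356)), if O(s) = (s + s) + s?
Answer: 1/65 ≈ 0.015385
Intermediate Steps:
O(s) = 3*s (O(s) = 2*s + s = 3*s)
1/(O((-19 + 19)²) + G(421 - 1*356)) = 1/(3*(-19 + 19)² + (421 - 1*356)) = 1/(3*0² + (421 - 356)) = 1/(3*0 + 65) = 1/(0 + 65) = 1/65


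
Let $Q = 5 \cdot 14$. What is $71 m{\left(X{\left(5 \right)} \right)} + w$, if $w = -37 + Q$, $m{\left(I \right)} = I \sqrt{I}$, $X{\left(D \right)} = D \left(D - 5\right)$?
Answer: $33$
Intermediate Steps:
$Q = 70$
$X{\left(D \right)} = D \left(-5 + D\right)$
$m{\left(I \right)} = I^{\frac{3}{2}}$
$w = 33$ ($w = -37 + 70 = 33$)
$71 m{\left(X{\left(5 \right)} \right)} + w = 71 \left(5 \left(-5 + 5\right)\right)^{\frac{3}{2}} + 33 = 71 \left(5 \cdot 0\right)^{\frac{3}{2}} + 33 = 71 \cdot 0^{\frac{3}{2}} + 33 = 71 \cdot 0 + 33 = 0 + 33 = 33$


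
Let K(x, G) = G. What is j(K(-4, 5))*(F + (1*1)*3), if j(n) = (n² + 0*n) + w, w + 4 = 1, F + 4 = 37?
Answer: 792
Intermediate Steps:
F = 33 (F = -4 + 37 = 33)
w = -3 (w = -4 + 1 = -3)
j(n) = -3 + n² (j(n) = (n² + 0*n) - 3 = (n² + 0) - 3 = n² - 3 = -3 + n²)
j(K(-4, 5))*(F + (1*1)*3) = (-3 + 5²)*(33 + (1*1)*3) = (-3 + 25)*(33 + 1*3) = 22*(33 + 3) = 22*36 = 792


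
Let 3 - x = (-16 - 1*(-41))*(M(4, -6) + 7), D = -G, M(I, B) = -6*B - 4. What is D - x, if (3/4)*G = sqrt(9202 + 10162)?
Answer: 972 - 8*sqrt(4841)/3 ≈ 786.46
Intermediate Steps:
G = 8*sqrt(4841)/3 (G = 4*sqrt(9202 + 10162)/3 = 4*sqrt(19364)/3 = 4*(2*sqrt(4841))/3 = 8*sqrt(4841)/3 ≈ 185.54)
M(I, B) = -4 - 6*B
D = -8*sqrt(4841)/3 ≈ -185.54
x = -972 (x = 3 - (-16 - 1*(-41))*((-4 - 6*(-6)) + 7) = 3 - (-16 + 41)*((-4 + 36) + 7) = 3 - 25*(32 + 7) = 3 - 25*39 = 3 - 1*975 = 3 - 975 = -972)
D - x = -8*sqrt(4841)/3 - 1*(-972) = -8*sqrt(4841)/3 + 972 = 972 - 8*sqrt(4841)/3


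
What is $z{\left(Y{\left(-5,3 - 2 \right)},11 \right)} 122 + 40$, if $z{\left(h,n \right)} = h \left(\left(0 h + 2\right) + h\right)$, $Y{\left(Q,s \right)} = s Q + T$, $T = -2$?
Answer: $4310$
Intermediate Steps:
$Y{\left(Q,s \right)} = -2 + Q s$ ($Y{\left(Q,s \right)} = s Q - 2 = Q s - 2 = -2 + Q s$)
$z{\left(h,n \right)} = h \left(2 + h\right)$ ($z{\left(h,n \right)} = h \left(\left(0 + 2\right) + h\right) = h \left(2 + h\right)$)
$z{\left(Y{\left(-5,3 - 2 \right)},11 \right)} 122 + 40 = \left(-2 - 5 \left(3 - 2\right)\right) \left(2 - \left(2 + 5 \left(3 - 2\right)\right)\right) 122 + 40 = \left(-2 - 5\right) \left(2 - 7\right) 122 + 40 = - 7 \left(2 - 7\right) 122 + 40 = \left(-7\right) \left(-5\right) 122 + 40 = 35 \cdot 122 + 40 = 4270 + 40 = 4310$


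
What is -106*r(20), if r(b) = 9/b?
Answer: -477/10 ≈ -47.700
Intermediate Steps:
-106*r(20) = -954/20 = -106*9/20 = -477/10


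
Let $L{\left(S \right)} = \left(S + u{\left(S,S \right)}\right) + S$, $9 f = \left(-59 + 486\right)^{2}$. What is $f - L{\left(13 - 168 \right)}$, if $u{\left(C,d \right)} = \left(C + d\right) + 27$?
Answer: $\frac{187666}{9} \approx 20852.0$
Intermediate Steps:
$f = \frac{182329}{9}$ ($f = \frac{\left(-59 + 486\right)^{2}}{9} = \frac{427^{2}}{9} = \frac{1}{9} \cdot 182329 = \frac{182329}{9} \approx 20259.0$)
$u{\left(C,d \right)} = 27 + C + d$
$L{\left(S \right)} = 27 + 4 S$ ($L{\left(S \right)} = \left(S + \left(27 + S + S\right)\right) + S = \left(S + \left(27 + 2 S\right)\right) + S = \left(27 + 3 S\right) + S = 27 + 4 S$)
$f - L{\left(13 - 168 \right)} = \frac{182329}{9} - \left(27 + 4 \left(13 - 168\right)\right) = \frac{182329}{9} - \left(27 + 4 \left(-155\right)\right) = \frac{182329}{9} - \left(27 - 620\right) = \frac{182329}{9} - -593 = \frac{182329}{9} + 593 = \frac{187666}{9}$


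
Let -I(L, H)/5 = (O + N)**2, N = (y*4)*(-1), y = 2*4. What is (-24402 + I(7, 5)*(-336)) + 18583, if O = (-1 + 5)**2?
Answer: 424261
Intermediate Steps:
y = 8
O = 16 (O = 4**2 = 16)
N = -32 (N = (8*4)*(-1) = 32*(-1) = -32)
I(L, H) = -1280 (I(L, H) = -5*(16 - 32)**2 = -5*(-16)**2 = -5*256 = -1280)
(-24402 + I(7, 5)*(-336)) + 18583 = (-24402 - 1280*(-336)) + 18583 = (-24402 + 430080) + 18583 = 405678 + 18583 = 424261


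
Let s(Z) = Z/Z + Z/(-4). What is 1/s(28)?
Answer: -1/6 ≈ -0.16667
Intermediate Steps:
s(Z) = 1 - Z/4 (s(Z) = 1 + Z*(-1/4) = 1 - Z/4)
1/s(28) = 1/(1 - 1/4*28) = 1/(1 - 7) = 1/(-6) = -1/6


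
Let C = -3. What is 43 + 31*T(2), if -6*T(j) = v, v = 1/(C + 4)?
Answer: 227/6 ≈ 37.833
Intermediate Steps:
v = 1 (v = 1/(-3 + 4) = 1/1 = 1)
T(j) = -⅙ (T(j) = -⅙*1 = -⅙)
43 + 31*T(2) = 43 + 31*(-⅙) = 43 - 31/6 = 227/6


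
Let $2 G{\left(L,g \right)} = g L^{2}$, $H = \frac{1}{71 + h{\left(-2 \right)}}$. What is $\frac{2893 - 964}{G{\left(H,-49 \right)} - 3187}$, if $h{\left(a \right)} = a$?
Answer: $- \frac{18367938}{30346663} \approx -0.60527$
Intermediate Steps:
$H = \frac{1}{69}$ ($H = \frac{1}{71 - 2} = \frac{1}{69} \approx 0.014493$)
$G{\left(L,g \right)} = \frac{g L^{2}}{2}$
$\frac{2893 - 964}{G{\left(H,-49 \right)} - 3187} = \frac{2893 - 964}{\frac{1}{2} \left(-49\right) \left(\frac{1}{69}\right)^{2} - 3187} = \frac{1929}{\frac{1}{2} \left(-49\right) \frac{1}{4761} - 3187} = \frac{1929}{- \frac{49}{9522} - 3187} = \frac{1929}{- \frac{30346663}{9522}} = 1929 \left(- \frac{9522}{30346663}\right) = - \frac{18367938}{30346663}$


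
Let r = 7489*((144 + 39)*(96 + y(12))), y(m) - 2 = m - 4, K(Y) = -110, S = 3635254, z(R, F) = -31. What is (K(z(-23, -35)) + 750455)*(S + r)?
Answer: 111731529872220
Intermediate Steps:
y(m) = -2 + m (y(m) = 2 + (m - 4) = 2 + (-4 + m) = -2 + m)
r = 145271622 (r = 7489*((144 + 39)*(96 + (-2 + 12))) = 7489*(183*(96 + 10)) = 7489*(183*106) = 7489*19398 = 145271622)
(K(z(-23, -35)) + 750455)*(S + r) = (-110 + 750455)*(3635254 + 145271622) = 750345*148906876 = 111731529872220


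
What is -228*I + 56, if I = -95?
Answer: 21716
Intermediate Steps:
-228*I + 56 = -228*(-95) + 56 = 21660 + 56 = 21716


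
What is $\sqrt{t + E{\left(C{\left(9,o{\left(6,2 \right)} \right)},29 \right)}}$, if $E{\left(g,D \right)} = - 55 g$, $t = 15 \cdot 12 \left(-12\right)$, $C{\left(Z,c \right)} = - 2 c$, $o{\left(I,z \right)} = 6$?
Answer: $10 i \sqrt{15} \approx 38.73 i$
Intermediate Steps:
$t = -2160$ ($t = 180 \left(-12\right) = -2160$)
$\sqrt{t + E{\left(C{\left(9,o{\left(6,2 \right)} \right)},29 \right)}} = \sqrt{-2160 - 55 \left(\left(-2\right) 6\right)} = \sqrt{-2160 - -660} = \sqrt{-2160 + 660} = \sqrt{-1500} = 10 i \sqrt{15}$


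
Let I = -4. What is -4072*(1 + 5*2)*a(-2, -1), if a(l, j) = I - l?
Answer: 89584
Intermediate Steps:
a(l, j) = -4 - l
-4072*(1 + 5*2)*a(-2, -1) = -4072*(1 + 5*2)*(-4 - 1*(-2)) = -4072*(1 + 10)*(-4 + 2) = -44792*(-2) = -4072*(-22) = 89584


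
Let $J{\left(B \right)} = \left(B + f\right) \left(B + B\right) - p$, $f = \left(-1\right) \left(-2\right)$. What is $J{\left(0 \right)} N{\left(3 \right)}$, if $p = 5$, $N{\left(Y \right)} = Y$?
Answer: $-15$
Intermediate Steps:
$f = 2$
$J{\left(B \right)} = -5 + 2 B \left(2 + B\right)$ ($J{\left(B \right)} = \left(B + 2\right) \left(B + B\right) - 5 = \left(2 + B\right) 2 B - 5 = 2 B \left(2 + B\right) - 5 = -5 + 2 B \left(2 + B\right)$)
$J{\left(0 \right)} N{\left(3 \right)} = \left(-5 + 2 \cdot 0^{2} + 4 \cdot 0\right) 3 = \left(-5 + 2 \cdot 0 + 0\right) 3 = \left(-5 + 0 + 0\right) 3 = \left(-5\right) 3 = -15$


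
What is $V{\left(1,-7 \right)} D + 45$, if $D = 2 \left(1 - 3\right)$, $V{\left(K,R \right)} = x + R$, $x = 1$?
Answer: $69$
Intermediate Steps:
$V{\left(K,R \right)} = 1 + R$
$D = -4$ ($D = 2 \left(-2\right) = -4$)
$V{\left(1,-7 \right)} D + 45 = \left(1 - 7\right) \left(-4\right) + 45 = \left(-6\right) \left(-4\right) + 45 = 24 + 45 = 69$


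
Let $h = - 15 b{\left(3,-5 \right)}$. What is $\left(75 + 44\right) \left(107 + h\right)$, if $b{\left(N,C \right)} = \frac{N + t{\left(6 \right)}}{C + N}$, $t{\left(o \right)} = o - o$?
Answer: $\frac{30821}{2} \approx 15411.0$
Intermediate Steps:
$t{\left(o \right)} = 0$
$b{\left(N,C \right)} = \frac{N}{C + N}$ ($b{\left(N,C \right)} = \frac{N + 0}{C + N} = \frac{N}{C + N}$)
$h = \frac{45}{2}$ ($h = - 15 \frac{3}{-5 + 3} = - 15 \frac{3}{-2} = - 15 \cdot 3 \left(- \frac{1}{2}\right) = \left(-15\right) \left(- \frac{3}{2}\right) = \frac{45}{2} \approx 22.5$)
$\left(75 + 44\right) \left(107 + h\right) = \left(75 + 44\right) \left(107 + \frac{45}{2}\right) = 119 \cdot \frac{259}{2} = \frac{30821}{2}$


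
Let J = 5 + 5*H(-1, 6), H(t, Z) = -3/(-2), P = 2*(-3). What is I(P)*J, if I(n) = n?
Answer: -75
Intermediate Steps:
P = -6
H(t, Z) = 3/2 (H(t, Z) = -3*(-½) = 3/2)
J = 25/2 (J = 5 + 5*(3/2) = 5 + 15/2 = 25/2 ≈ 12.500)
I(P)*J = -6*25/2 = -75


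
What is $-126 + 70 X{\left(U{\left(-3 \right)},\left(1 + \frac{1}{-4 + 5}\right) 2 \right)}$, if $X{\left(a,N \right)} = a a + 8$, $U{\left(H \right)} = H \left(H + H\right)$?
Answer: $23114$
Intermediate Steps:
$U{\left(H \right)} = 2 H^{2}$ ($U{\left(H \right)} = H 2 H = 2 H^{2}$)
$X{\left(a,N \right)} = 8 + a^{2}$ ($X{\left(a,N \right)} = a^{2} + 8 = 8 + a^{2}$)
$-126 + 70 X{\left(U{\left(-3 \right)},\left(1 + \frac{1}{-4 + 5}\right) 2 \right)} = -126 + 70 \left(8 + \left(2 \left(-3\right)^{2}\right)^{2}\right) = -126 + 70 \left(8 + \left(2 \cdot 9\right)^{2}\right) = -126 + 70 \left(8 + 18^{2}\right) = -126 + 70 \left(8 + 324\right) = -126 + 70 \cdot 332 = -126 + 23240 = 23114$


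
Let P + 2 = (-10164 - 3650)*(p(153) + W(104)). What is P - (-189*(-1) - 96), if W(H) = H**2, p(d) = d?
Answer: -151525861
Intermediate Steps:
P = -151525768 (P = -2 + (-10164 - 3650)*(153 + 104**2) = -2 - 13814*(153 + 10816) = -2 - 13814*10969 = -2 - 151525766 = -151525768)
P - (-189*(-1) - 96) = -151525768 - (-189*(-1) - 96) = -151525768 - (-27*(-7) - 96) = -151525768 - (189 - 96) = -151525768 - 1*93 = -151525768 - 93 = -151525861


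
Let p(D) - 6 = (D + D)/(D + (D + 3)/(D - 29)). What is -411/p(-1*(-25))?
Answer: -3699/79 ≈ -46.823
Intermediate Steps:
p(D) = 6 + 2*D/(D + (3 + D)/(-29 + D)) (p(D) = 6 + (D + D)/(D + (D + 3)/(D - 29)) = 6 + (2*D)/(D + (3 + D)/(-29 + D)) = 6 + 2*D/(D + (3 + D)/(-29 + D)))
-411/p(-1*(-25)) = -411*(3 + (-1*(-25))² - (-28)*(-25))/(2*(9 - (-113)*(-25) + 4*(-1*(-25))²)) = -411*(3 + 25² - 28*25)/(2*(9 - 113*25 + 4*25²)) = -411*(3 + 625 - 700)/(2*(9 - 2825 + 4*625)) = -411*(-36/(9 - 2825 + 2500)) = -411/(2*(-1/72)*(-316)) = -411/79/9 = -411*9/79 = -3699/79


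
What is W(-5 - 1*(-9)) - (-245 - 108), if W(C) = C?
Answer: 357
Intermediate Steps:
W(-5 - 1*(-9)) - (-245 - 108) = (-5 - 1*(-9)) - (-245 - 108) = (-5 + 9) - 1*(-353) = 4 + 353 = 357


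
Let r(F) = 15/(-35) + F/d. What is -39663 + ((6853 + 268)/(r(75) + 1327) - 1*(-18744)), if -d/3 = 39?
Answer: -7570294668/361979 ≈ -20914.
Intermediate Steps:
d = -117 (d = -3*39 = -117)
r(F) = -3/7 - F/117 (r(F) = 15/(-35) + F/(-117) = 15*(-1/35) + F*(-1/117) = -3/7 - F/117)
-39663 + ((6853 + 268)/(r(75) + 1327) - 1*(-18744)) = -39663 + ((6853 + 268)/((-3/7 - 1/117*75) + 1327) - 1*(-18744)) = -39663 + (7121/((-3/7 - 25/39) + 1327) + 18744) = -39663 + (7121/(-292/273 + 1327) + 18744) = -39663 + (7121/(361979/273) + 18744) = -39663 + (7121*(273/361979) + 18744) = -39663 + (1944033/361979 + 18744) = -39663 + 6786878409/361979 = -7570294668/361979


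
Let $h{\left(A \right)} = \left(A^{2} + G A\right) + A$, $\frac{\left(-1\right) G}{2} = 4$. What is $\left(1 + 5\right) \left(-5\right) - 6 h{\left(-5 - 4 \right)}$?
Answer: $-894$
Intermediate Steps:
$G = -8$ ($G = \left(-2\right) 4 = -8$)
$h{\left(A \right)} = A^{2} - 7 A$ ($h{\left(A \right)} = \left(A^{2} - 8 A\right) + A = A^{2} - 7 A$)
$\left(1 + 5\right) \left(-5\right) - 6 h{\left(-5 - 4 \right)} = \left(1 + 5\right) \left(-5\right) - 6 \left(-5 - 4\right) \left(-7 - 9\right) = 6 \left(-5\right) - 6 \left(-5 - 4\right) \left(-7 - 9\right) = -30 - 6 \left(- 9 \left(-7 - 9\right)\right) = -30 - 6 \left(\left(-9\right) \left(-16\right)\right) = -30 - 864 = -894$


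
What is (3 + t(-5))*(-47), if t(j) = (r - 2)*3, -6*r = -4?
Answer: 47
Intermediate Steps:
r = ⅔ (r = -⅙*(-4) = ⅔ ≈ 0.66667)
t(j) = -4 (t(j) = (⅔ - 2)*3 = -4/3*3 = -4)
(3 + t(-5))*(-47) = (3 - 4)*(-47) = -1*(-47) = 47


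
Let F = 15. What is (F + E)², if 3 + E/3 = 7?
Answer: 729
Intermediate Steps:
E = 12 (E = -9 + 3*7 = -9 + 21 = 12)
(F + E)² = (15 + 12)² = 27² = 729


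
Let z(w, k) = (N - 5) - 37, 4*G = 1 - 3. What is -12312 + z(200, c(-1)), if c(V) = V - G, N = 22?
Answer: -12332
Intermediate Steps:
G = -1/2 (G = (1 - 3)/4 = (1/4)*(-2) = -1/2 ≈ -0.50000)
c(V) = 1/2 + V (c(V) = V - 1*(-1/2) = V + 1/2 = 1/2 + V)
z(w, k) = -20 (z(w, k) = (22 - 5) - 37 = 17 - 37 = -20)
-12312 + z(200, c(-1)) = -12312 - 20 = -12332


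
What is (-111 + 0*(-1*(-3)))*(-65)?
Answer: 7215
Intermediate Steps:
(-111 + 0*(-1*(-3)))*(-65) = (-111 + 0*3)*(-65) = (-111 + 0)*(-65) = -111*(-65) = 7215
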